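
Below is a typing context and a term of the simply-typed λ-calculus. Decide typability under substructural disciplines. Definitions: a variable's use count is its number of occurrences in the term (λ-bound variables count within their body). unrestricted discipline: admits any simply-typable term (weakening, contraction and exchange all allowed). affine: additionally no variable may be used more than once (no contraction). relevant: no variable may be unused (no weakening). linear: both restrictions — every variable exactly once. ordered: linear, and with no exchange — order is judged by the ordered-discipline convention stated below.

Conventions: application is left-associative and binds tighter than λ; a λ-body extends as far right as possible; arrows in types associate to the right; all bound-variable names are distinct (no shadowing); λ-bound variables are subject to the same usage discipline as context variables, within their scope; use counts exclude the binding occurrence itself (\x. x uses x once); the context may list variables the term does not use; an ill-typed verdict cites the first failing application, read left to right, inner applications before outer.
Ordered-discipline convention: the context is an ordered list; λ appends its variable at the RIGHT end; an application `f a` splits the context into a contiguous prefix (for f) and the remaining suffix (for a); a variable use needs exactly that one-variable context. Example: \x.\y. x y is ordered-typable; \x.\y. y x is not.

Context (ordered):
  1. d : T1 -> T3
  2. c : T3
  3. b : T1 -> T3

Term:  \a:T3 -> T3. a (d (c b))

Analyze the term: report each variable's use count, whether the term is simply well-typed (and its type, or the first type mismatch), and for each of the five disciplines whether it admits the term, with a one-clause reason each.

use counts: d ×1; c ×1; b ×1; a (λ-bound) ×1
order of uses: a, d, c, b
typing: ill-typed: non-arrow in function slot: T3
ordered ✗ (not simply typable)
linear ✗ (fails simple typing)
affine ✗ (a type mismatch blocks all five)
relevant ✗ (the type mismatch rejects it)
unrestricted ✗ (not simply typable)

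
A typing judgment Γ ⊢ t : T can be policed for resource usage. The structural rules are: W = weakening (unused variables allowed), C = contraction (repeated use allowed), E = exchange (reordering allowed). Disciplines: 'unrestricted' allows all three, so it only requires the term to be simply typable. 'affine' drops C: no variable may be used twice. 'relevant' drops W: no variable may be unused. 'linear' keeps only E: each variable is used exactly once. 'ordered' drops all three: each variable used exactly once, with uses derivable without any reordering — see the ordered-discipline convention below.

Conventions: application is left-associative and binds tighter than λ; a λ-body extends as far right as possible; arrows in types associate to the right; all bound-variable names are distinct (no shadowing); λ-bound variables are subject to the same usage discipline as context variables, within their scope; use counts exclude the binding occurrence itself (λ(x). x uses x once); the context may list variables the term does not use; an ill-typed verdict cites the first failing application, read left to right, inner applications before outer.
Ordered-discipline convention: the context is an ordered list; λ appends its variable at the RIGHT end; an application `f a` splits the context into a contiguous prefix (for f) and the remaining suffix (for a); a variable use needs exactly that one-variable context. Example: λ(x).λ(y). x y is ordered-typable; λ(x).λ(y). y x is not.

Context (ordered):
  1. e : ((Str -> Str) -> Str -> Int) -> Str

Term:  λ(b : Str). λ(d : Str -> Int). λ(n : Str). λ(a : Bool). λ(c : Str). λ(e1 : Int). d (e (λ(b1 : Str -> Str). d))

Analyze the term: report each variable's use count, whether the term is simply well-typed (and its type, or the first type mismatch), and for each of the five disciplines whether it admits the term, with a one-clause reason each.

counts: e=1, b (λ-bound)=0, d (λ-bound)=2, n (λ-bound)=0, a (λ-bound)=0, c (λ-bound)=0, e1 (λ-bound)=0, b1 (λ-bound)=0
left-to-right use order: d, e, d
typing: well-typed — term : Str -> (Str -> Int) -> Str -> Bool -> Str -> Int -> Int
ordered: ✗, d ×2 used more than once (contraction); b, n, a, c, e1, b1 left unused
linear: ✗, d ×2 used more than once (contraction); b, n, a, c, e1, b1 left unused
affine: ✗, d ×2 used more than once (contraction)
relevant: ✗, b, n, a, c, e1, b1 left unused
unrestricted: ✓, simply typable at Str -> (Str -> Int) -> Str -> Bool -> Str -> Int -> Int; W, C, E all held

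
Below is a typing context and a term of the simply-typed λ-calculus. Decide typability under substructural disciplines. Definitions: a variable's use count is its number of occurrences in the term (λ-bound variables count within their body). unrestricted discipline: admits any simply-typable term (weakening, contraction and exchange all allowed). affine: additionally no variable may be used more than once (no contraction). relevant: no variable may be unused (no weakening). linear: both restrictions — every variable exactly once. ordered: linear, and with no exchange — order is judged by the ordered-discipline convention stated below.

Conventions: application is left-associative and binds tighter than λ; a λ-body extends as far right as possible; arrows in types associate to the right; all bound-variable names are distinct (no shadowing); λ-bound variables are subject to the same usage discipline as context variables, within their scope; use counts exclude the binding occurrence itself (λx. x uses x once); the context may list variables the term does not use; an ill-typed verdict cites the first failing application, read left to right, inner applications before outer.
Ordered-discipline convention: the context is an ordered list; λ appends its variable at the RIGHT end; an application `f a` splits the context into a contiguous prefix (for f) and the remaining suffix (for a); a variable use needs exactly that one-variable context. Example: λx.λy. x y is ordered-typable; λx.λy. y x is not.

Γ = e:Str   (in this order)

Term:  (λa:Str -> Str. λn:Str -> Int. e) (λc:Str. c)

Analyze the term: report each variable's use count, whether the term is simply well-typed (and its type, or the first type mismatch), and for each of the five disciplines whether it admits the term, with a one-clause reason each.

use counts: e=1; a [bound]=0; n [bound]=0; c [bound]=1
uses in reading order: e, c
typing: the term checks, with type (Str -> Int) -> Str
ordered ✗ (unused: a, n — weakening required)
linear ✗ (unused: a, n — weakening required)
affine ✓ (e, a, n, c: no repeats, contraction unneeded)
relevant ✗ (unused: a, n — weakening required)
unrestricted ✓ (simply typable at (Str -> Int) -> Str; W, C, E all held)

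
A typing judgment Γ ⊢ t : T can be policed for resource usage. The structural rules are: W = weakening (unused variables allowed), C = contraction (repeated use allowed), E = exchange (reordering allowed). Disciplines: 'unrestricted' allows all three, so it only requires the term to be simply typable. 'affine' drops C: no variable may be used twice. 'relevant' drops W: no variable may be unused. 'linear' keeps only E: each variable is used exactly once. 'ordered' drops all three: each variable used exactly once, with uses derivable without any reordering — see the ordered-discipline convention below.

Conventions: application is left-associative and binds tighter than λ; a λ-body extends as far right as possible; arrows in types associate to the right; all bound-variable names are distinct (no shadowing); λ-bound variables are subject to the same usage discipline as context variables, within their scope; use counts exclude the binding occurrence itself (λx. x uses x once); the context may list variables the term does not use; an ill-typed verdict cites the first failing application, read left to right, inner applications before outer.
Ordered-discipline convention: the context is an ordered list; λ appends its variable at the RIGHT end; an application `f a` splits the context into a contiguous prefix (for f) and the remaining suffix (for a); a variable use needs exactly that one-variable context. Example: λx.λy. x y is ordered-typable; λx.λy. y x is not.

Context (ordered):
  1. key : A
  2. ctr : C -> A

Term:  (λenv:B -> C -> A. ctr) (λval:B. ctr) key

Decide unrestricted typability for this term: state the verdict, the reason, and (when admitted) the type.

no — fails simple typing
usage: key=1; ctr=2; env (λ-bound)=0; val (λ-bound)=0
order of uses: ctr, ctr, key
typing: ill-typed: an application expects C but receives A
all disciplines: ordered ✗ · linear ✗ · affine ✗ · relevant ✗ · unrestricted ✗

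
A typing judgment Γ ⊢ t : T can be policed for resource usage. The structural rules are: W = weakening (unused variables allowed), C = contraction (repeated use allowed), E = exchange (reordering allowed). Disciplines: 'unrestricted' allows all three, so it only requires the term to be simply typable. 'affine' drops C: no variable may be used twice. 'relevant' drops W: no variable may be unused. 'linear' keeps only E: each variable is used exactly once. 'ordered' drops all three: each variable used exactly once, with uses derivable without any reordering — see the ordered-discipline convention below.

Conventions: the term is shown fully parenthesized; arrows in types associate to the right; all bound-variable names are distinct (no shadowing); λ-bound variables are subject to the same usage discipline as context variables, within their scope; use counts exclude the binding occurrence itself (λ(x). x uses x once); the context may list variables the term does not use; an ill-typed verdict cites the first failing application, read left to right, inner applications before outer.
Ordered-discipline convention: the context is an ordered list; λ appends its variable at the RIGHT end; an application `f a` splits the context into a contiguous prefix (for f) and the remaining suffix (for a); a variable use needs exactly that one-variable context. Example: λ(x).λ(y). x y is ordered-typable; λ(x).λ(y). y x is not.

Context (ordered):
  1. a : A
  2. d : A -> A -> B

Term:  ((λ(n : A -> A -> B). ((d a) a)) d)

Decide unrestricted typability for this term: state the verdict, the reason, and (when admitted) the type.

yes — well-typed at B; no restrictions here; term : B
variable uses: a: 2×; d: 2×; n (bound): 0×
uses in reading order: d, a, a, d
typing: the term checks, with type B
summary: ordered ✗ · linear ✗ · affine ✗ · relevant ✗ · unrestricted ✓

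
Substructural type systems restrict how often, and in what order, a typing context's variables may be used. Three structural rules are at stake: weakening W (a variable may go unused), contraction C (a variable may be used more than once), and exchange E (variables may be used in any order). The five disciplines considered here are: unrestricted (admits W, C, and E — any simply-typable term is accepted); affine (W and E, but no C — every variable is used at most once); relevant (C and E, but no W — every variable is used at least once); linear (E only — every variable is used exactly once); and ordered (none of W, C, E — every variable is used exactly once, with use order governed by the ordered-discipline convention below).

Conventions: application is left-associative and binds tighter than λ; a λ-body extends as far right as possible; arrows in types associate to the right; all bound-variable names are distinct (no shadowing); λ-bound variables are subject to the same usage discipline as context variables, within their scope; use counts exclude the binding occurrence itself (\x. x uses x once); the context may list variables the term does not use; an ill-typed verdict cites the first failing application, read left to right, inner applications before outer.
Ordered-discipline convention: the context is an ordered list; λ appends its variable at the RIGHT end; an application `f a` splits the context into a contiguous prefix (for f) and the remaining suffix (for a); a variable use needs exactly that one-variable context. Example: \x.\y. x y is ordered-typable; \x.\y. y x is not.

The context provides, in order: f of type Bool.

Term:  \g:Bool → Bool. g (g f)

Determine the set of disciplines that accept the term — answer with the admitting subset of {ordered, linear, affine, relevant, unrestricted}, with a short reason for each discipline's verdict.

admitting disciplines: relevant, unrestricted
use counts: f ×1; g (λ-bound) ×2
use order (left to right): g, g, f
typing: the term checks, with type (Bool → Bool) → Bool
ordered: ✗ — needs contraction — g ×2
linear: ✗ — needs contraction — g ×2
affine: ✗ — needs contraction — g ×2
relevant: ✓ — at least one use each (f, g)
unrestricted: ✓ — well-typed at (Bool → Bool) → Bool; no restrictions here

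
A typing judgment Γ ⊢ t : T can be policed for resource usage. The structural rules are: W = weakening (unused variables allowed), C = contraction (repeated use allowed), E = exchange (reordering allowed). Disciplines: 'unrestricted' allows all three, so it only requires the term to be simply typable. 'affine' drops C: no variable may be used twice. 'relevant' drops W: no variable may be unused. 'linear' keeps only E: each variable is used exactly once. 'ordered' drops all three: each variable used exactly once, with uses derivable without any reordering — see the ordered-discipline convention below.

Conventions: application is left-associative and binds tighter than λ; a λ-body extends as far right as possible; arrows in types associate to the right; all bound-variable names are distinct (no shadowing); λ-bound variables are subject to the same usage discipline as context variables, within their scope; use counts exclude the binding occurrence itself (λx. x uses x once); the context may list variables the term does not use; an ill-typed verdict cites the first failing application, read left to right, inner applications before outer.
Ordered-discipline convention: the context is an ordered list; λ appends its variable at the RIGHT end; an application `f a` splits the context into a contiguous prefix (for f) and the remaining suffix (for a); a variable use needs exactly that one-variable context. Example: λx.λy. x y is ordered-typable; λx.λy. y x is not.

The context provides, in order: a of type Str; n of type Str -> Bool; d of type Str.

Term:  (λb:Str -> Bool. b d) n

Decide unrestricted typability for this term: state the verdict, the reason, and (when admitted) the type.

yes — type-checks (Bool) and nothing is barred; term : Bool
use counts: a: 0, n: 1, d: 1, b (λ-bound): 1
left-to-right use order: b, d, n
typing: well-typed at Bool
summary: ordered ✗ · linear ✗ · affine ✓ · relevant ✗ · unrestricted ✓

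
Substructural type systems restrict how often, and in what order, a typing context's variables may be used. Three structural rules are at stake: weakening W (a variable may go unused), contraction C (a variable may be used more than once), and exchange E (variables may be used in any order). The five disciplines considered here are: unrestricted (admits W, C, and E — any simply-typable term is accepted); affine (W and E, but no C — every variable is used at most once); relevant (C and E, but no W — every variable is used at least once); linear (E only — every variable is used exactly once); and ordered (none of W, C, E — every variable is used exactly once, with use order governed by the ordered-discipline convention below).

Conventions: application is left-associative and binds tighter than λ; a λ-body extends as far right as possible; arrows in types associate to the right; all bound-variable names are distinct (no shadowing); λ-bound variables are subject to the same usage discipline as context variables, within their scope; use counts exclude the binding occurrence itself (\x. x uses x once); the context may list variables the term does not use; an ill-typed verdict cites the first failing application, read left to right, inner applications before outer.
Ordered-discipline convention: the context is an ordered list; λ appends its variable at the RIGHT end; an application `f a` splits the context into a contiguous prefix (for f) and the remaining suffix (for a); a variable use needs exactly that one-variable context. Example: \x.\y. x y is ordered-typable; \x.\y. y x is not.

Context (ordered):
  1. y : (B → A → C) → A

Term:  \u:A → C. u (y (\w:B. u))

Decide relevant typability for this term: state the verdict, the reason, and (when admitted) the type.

no — needs weakening: w unused
use counts: y: 1×, u [bound]: 2×, w [bound]: 0×
uses in reading order: u, y, u
typing: well-typed — term : (A → C) → C
per-discipline verdicts: ordered ✗ | linear ✗ | affine ✗ | relevant ✗ | unrestricted ✓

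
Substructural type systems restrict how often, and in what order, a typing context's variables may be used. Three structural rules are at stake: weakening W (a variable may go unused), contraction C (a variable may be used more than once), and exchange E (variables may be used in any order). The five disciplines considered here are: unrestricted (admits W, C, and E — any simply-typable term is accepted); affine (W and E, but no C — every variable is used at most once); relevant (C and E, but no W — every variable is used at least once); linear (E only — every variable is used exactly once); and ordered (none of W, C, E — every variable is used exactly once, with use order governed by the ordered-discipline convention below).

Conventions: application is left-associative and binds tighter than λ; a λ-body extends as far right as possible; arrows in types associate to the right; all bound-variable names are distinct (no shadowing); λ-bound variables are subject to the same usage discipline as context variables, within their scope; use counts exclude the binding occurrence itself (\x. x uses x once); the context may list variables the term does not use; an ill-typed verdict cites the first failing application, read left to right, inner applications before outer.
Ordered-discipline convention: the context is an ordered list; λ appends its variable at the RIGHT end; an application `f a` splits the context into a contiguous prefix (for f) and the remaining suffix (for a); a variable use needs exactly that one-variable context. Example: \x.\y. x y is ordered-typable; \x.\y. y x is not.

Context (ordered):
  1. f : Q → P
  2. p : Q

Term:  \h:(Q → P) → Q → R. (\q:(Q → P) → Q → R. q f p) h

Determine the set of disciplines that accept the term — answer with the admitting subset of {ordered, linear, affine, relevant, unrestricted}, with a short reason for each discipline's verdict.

admitted in: linear, affine, relevant, unrestricted
counts: f=1, p=1, h (λ-bound)=1, q (λ-bound)=1
order of uses: q, f, p, h
typing: ✓ — ((Q → P) → Q → R) → R
ordered: ✗, no ordered split (uses run q, f, p, h)
linear: ✓, f, p, h, q: one use apiece
affine: ✓, f, p, h, q: no repeats, contraction unneeded
relevant: ✓, f, p, h, q: all used, weakening unneeded
unrestricted: ✓, typability at ((Q → P) → Q → R) → R is all that's needed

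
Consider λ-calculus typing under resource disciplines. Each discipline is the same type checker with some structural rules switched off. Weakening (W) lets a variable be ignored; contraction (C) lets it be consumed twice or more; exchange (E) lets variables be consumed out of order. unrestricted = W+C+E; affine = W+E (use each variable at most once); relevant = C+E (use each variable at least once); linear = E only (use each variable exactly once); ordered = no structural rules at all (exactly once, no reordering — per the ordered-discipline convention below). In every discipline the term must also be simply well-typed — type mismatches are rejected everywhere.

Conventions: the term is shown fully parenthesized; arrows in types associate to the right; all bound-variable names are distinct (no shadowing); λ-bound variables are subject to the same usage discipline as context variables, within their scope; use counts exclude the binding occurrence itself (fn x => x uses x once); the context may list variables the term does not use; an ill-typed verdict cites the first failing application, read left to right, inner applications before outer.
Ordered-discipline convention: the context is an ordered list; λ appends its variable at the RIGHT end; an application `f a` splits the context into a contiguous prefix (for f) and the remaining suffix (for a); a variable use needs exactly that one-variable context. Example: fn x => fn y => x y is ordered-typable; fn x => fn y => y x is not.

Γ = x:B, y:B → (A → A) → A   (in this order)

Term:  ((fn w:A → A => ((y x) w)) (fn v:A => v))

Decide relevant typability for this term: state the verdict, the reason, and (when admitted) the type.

yes — x, y, w, v: all used, weakening unneeded; term : A
variable uses: x ×1; y ×1; w [bound] ×1; v [bound] ×1
use order (left to right): y, x, w, v
typing: the term checks, with type A
summary: ordered ✗ · linear ✓ · affine ✓ · relevant ✓ · unrestricted ✓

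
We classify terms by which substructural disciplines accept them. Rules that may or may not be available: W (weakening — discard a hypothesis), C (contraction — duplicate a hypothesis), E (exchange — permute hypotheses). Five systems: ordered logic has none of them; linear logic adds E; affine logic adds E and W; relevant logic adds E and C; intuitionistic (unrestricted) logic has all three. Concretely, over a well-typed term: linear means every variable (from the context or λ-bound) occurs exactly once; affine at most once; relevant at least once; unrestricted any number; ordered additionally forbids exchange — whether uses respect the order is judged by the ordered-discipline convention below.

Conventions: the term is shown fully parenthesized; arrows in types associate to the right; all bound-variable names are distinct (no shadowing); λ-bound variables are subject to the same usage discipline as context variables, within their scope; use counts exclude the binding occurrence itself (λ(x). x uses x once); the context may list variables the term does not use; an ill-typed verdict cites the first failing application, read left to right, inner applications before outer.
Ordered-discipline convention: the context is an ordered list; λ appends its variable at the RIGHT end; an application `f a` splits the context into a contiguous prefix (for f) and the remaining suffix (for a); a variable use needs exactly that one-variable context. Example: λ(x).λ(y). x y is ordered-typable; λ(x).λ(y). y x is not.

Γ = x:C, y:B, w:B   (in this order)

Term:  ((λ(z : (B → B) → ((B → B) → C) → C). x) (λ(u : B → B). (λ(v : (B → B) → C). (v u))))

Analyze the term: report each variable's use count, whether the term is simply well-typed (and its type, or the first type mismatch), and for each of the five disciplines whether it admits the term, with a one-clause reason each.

variable uses: x=1; y=0; w=0; z [bound]=0; u [bound]=1; v [bound]=1
order of uses: x, v, u
typing: well-typed — term : C
ordered: ✗ — y, w, z left unused
linear: ✗ — y, w, z left unused
affine: ✓ — none of x, y, w, z, u, v used more than once
relevant: ✗ — y, w, z left unused
unrestricted: ✓ — simply typable at C; W, C, E all held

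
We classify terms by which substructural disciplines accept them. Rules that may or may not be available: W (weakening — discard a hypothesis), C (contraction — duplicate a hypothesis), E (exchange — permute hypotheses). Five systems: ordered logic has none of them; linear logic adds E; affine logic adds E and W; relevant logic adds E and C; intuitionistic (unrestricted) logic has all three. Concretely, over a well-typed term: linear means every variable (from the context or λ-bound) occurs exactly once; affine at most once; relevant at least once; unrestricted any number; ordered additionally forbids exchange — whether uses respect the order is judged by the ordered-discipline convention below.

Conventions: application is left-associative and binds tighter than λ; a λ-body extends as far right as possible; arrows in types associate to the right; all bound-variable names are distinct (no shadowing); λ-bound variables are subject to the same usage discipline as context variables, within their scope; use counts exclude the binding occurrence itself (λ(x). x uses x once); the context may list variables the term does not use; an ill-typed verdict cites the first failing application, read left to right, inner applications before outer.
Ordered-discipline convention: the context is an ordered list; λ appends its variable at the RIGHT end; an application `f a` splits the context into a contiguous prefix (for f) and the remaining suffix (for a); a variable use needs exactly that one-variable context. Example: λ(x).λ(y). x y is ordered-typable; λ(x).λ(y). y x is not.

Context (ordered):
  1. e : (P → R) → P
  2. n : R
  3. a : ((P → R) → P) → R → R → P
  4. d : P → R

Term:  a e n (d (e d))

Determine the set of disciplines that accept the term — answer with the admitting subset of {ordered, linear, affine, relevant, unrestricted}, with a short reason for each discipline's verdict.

admitting disciplines: relevant, unrestricted
variable uses: e: 2, n: 1, a: 1, d: 2
left-to-right use order: a, e, n, d, e, d
typing: well-typed — term : P
ordered: ✗, repeated use of e ×2, d ×2
linear: ✗, repeated use of e ×2, d ×2
affine: ✗, repeated use of e ×2, d ×2
relevant: ✓, none of e, n, a, d goes unused
unrestricted: ✓, simply typable at P; W, C, E all held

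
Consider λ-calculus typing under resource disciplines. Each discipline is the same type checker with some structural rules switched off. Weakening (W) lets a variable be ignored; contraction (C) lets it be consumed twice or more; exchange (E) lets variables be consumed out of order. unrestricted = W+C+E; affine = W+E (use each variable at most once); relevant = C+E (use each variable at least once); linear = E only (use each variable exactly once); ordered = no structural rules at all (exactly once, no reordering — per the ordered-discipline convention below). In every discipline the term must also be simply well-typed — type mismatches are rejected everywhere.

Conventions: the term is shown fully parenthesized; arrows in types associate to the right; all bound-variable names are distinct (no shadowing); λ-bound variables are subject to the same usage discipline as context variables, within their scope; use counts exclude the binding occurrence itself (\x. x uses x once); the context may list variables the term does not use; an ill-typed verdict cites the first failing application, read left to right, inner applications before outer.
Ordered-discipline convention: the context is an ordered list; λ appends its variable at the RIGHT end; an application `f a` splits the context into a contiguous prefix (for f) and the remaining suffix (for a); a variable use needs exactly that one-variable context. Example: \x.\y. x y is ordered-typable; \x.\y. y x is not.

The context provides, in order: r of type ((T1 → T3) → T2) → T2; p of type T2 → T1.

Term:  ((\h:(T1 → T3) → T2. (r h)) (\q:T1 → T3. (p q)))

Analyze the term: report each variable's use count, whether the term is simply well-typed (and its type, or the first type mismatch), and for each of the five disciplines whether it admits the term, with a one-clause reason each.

use counts: r ×1; p ×1; h (bound) ×1; q (bound) ×1
left-to-right use order: r, h, p, q
typing: ill-typed: an argument T1 → T3 mismatches the expected T2
ordered ✗ (the type mismatch rejects it)
linear ✗ (not simply typable)
affine ✗ (fails simple typing)
relevant ✗ (a type mismatch blocks all five)
unrestricted ✗ (the type mismatch rejects it)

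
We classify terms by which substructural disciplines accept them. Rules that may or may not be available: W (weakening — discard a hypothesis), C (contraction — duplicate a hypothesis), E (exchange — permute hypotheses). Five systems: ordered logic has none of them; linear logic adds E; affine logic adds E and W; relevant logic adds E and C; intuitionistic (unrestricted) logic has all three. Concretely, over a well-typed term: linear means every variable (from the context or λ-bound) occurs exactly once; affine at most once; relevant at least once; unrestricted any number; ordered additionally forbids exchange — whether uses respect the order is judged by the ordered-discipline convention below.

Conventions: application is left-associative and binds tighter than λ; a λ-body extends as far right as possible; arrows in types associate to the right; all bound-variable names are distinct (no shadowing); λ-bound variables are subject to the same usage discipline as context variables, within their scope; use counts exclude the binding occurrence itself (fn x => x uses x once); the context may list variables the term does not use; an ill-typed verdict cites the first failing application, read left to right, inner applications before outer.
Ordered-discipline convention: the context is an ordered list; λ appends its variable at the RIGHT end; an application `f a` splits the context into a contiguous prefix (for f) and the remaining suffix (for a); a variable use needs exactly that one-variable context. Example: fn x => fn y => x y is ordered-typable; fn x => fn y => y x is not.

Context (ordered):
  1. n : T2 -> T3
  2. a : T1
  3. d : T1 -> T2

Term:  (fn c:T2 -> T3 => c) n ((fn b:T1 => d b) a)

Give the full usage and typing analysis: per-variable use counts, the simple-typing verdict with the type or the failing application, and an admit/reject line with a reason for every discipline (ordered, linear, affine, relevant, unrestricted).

variable uses: n: 1, a: 1, d: 1, c (bound): 1, b (bound): 1
left-to-right use order: c, n, d, b, a
typing: the term checks, with type T3
ordered: ✗, use order c, n, d, b, a needs exchange
linear: ✓, each of n, a, d, c, b used exactly once
affine: ✓, n, a, d, c, b: no repeats, contraction unneeded
relevant: ✓, none of n, a, d, c, b goes unused
unrestricted: ✓, well-typed at T3; no restrictions here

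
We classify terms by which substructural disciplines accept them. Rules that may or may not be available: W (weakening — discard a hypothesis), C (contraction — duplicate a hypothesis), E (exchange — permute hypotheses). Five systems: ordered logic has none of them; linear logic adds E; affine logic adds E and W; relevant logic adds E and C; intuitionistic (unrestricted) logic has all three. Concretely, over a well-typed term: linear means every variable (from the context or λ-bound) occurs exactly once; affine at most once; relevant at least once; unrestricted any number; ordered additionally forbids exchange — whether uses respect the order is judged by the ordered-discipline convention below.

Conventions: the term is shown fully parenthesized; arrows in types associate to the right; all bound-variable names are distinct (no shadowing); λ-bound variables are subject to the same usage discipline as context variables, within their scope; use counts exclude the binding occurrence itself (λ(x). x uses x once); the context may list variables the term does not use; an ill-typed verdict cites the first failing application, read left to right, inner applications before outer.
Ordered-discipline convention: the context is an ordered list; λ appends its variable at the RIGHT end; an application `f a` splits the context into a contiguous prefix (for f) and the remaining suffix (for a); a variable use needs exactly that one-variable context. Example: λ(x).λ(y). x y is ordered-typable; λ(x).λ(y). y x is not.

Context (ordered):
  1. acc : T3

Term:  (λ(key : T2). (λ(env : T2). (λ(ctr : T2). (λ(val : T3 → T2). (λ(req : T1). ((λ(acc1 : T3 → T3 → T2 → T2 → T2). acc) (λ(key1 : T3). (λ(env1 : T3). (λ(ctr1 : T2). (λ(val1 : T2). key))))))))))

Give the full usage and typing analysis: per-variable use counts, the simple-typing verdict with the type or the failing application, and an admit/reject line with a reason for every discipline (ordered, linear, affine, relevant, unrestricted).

counts: acc ×1; key (bound) ×1; env (bound) ×0; ctr (bound) ×0; val (bound) ×0; req (bound) ×0; acc1 (bound) ×0; key1 (bound) ×0; env1 (bound) ×0; ctr1 (bound) ×0; val1 (bound) ×0
order of uses: acc, key
typing: well-typed at T2 → T2 → T2 → (T3 → T2) → T1 → T3
ordered: ✗, env, ctr, val, req, acc1, key1, env1, ctr1, val1 left unused
linear: ✗, env, ctr, val, req, acc1, key1, env1, ctr1, val1 left unused
affine: ✓, none of acc, key, env, ctr, val, req, acc1, key1, env1, ctr1, val1 used more than once
relevant: ✗, env, ctr, val, req, acc1, key1, env1, ctr1, val1 left unused
unrestricted: ✓, simply typable at T2 → T2 → T2 → (T3 → T2) → T1 → T3; W, C, E all held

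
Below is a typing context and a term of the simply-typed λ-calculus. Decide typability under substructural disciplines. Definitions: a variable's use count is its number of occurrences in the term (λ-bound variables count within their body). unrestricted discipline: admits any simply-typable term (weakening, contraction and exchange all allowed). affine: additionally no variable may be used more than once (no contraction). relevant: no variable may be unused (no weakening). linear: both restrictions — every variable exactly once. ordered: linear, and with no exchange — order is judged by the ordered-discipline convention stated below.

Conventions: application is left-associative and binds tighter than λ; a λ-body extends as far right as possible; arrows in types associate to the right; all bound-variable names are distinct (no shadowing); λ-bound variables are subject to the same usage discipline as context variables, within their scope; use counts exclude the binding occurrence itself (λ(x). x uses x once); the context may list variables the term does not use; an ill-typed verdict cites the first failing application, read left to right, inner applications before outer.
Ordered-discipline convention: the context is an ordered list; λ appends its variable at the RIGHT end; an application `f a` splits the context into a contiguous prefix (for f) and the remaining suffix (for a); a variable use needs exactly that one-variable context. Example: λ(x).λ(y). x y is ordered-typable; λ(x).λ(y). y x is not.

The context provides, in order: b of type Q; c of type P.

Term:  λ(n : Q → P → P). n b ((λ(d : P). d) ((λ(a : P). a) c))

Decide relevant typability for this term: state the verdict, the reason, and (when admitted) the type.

yes — at least one use each (b, c, n, d, a); term : (Q → P → P) → P
variable uses: b: 1×; c: 1×; n (bound): 1×; d (bound): 1×; a (bound): 1×
uses in reading order: n, b, d, a, c
typing: the term checks, with type (Q → P → P) → P
all disciplines: ordered ✗ | linear ✓ | affine ✓ | relevant ✓ | unrestricted ✓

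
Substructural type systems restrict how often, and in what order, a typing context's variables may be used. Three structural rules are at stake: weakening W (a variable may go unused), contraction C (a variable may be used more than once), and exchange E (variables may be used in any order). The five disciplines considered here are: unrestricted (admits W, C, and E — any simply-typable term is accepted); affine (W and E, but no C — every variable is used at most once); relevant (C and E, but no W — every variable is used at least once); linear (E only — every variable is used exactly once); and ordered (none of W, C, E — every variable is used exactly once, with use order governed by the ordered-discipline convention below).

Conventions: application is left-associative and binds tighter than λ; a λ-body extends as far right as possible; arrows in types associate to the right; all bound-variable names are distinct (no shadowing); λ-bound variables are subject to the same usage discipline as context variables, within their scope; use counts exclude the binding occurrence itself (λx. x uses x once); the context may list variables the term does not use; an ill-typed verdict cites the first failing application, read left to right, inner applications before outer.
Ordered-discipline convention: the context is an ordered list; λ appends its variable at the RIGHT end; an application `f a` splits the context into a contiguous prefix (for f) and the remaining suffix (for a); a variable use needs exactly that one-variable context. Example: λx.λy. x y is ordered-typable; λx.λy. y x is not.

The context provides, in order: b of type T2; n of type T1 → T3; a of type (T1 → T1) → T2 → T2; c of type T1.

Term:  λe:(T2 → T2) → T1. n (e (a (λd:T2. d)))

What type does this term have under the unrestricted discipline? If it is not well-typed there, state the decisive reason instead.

not well-typed under unrestricted — the type mismatch rejects it
usage: b: 0; n: 1; a: 1; c: 0; e (λ-bound): 1; d (λ-bound): 1
left-to-right use order: n, e, a, d
typing: ill-typed: argument of type T2 → T2 where T1 → T1 is required
per-discipline verdicts: ordered ✗, linear ✗, affine ✗, relevant ✗, unrestricted ✗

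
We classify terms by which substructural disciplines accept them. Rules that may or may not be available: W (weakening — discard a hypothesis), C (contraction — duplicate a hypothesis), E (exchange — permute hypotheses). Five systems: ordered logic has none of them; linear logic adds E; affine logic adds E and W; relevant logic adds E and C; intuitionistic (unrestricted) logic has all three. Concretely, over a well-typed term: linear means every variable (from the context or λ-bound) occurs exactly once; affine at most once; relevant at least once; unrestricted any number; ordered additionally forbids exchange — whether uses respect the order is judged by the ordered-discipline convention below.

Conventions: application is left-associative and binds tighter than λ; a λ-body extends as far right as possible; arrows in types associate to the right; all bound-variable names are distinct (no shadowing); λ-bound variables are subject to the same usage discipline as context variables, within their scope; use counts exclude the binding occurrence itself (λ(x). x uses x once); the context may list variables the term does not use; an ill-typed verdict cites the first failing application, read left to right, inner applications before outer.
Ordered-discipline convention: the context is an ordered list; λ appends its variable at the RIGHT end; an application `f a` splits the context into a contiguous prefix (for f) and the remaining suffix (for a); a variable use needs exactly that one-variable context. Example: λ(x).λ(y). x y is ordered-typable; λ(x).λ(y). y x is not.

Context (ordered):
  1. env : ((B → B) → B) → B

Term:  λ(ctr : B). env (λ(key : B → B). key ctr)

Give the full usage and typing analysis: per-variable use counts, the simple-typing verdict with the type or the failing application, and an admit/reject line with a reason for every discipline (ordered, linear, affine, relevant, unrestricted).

counts: env ×1; ctr [bound] ×1; key [bound] ×1
left-to-right use order: env, key, ctr
typing: ✓ — B → B
ordered: ✗, needs exchange: uses follow env, key, ctr
linear: ✓, each of env, ctr, key used exactly once
affine: ✓, none of env, ctr, key used more than once
relevant: ✓, at least one use each (env, ctr, key)
unrestricted: ✓, typability at B → B is all that's needed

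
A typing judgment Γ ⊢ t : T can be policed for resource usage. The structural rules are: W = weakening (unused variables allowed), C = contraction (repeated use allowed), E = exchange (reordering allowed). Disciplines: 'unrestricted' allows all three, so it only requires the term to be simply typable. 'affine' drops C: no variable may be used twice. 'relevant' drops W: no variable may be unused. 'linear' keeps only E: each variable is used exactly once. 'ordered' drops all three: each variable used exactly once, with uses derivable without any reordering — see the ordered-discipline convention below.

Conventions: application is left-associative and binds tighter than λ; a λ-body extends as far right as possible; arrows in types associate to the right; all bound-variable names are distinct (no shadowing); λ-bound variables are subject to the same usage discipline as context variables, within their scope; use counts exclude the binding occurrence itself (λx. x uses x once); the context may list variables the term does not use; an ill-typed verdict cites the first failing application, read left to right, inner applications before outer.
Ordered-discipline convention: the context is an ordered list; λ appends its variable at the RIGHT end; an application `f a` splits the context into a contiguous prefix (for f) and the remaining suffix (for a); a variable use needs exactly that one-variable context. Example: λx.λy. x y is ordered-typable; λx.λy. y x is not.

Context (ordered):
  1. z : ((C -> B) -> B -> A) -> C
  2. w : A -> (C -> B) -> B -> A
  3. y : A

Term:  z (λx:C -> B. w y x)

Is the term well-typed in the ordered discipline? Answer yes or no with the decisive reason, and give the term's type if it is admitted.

yes — one use each (z, w, y, x); ordered split holds; term : C
usage: z ×1, w ×1, y ×1, x (λ-bound) ×1
use order (left to right): z, w, y, x
typing: ✓ — C
all disciplines: ordered ✓ | linear ✓ | affine ✓ | relevant ✓ | unrestricted ✓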